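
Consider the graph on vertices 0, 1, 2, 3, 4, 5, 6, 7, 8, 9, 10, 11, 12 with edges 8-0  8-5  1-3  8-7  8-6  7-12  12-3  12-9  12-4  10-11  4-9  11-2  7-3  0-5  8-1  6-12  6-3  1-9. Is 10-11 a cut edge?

Yes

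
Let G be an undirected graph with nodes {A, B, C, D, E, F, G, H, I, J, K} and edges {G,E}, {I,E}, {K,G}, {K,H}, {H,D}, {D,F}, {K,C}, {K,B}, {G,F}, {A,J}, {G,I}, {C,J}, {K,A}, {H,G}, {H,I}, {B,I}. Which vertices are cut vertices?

Removing K increases the component count from 1 to 2, so K is a cut vertex.
By contrast removing H leaves 1 component; it is not a cut vertex. No other vertex is a cut vertex either.

K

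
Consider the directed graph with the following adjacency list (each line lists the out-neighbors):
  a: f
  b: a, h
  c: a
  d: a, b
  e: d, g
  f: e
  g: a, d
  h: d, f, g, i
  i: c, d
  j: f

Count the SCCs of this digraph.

2

{a, b, c, d, e, f, g, h, i} are all mutually reachable — one SCC of size 9.
{j} is an SCC by itself.
That gives 2 strongly connected components.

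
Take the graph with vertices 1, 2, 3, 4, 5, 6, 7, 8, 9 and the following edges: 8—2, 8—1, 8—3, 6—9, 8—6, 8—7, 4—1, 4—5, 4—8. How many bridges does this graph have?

6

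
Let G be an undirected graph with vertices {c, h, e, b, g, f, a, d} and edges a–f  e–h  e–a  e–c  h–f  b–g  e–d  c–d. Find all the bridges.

The edges on the cycle e-c-d-e are not bridges since each lies on that cycle.
But removing b–g disconnects b from g — this is a bridge.

b-g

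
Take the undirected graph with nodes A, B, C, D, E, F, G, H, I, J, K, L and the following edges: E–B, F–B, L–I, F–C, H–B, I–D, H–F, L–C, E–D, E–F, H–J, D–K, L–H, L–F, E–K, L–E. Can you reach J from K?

From K we can reach B, C, D, E, F, H, I, J, K, L, which includes J.

Yes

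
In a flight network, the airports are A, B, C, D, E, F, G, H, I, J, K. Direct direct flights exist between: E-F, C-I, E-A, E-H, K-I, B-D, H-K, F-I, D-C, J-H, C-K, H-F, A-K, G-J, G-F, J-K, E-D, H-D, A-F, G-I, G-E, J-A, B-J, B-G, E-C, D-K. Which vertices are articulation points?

Removing J, for instance, still leaves 1 component. No single vertex removal increases the component count — the graph has no articulation points.

none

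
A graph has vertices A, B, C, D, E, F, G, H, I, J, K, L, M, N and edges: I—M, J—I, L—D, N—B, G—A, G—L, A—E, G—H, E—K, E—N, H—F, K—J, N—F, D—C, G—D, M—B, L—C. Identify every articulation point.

G

Removing G increases the component count from 1 to 2, so G is a cut vertex.
By contrast removing H leaves 1 component; it is not a cut vertex. No other vertex is a cut vertex either.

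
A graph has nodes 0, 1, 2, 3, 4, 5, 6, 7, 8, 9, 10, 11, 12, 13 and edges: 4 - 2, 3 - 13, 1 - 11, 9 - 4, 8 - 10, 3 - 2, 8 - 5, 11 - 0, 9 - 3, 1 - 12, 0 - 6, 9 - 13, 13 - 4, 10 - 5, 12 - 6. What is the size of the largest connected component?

5

7 is isolated — a component by itself.
Starting from 5 we can reach 5, 8, 10. That is one component of size 3.
Starting from 2 we can reach 2, 3, 4, 9, 13. That is one component of size 5.
Starting from 0 we can reach 0, 1, 6, 11, 12. That is one component of size 5.
The largest has 5 vertices.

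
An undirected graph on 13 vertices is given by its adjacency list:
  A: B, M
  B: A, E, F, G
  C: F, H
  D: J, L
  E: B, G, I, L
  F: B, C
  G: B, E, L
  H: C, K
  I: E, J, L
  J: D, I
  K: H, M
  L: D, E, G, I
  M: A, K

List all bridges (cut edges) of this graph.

none

The edges on the cycle B-A-M-K-H-C-F-B are not bridges since each lies on that cycle.
Every edge lies on some cycle, so there are no bridges.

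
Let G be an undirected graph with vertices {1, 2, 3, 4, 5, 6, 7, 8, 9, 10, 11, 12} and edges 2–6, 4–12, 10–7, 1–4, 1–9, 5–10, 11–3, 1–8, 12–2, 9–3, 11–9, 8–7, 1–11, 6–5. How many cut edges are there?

0

The edges on the cycle 1-11-3-9-1 are not bridges since each lies on that cycle.
Every edge lies on some cycle, so there are no bridges.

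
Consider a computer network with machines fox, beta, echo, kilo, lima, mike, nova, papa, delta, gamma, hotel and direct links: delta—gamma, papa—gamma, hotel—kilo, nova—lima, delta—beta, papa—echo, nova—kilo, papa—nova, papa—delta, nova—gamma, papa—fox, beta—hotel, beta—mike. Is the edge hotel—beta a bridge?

No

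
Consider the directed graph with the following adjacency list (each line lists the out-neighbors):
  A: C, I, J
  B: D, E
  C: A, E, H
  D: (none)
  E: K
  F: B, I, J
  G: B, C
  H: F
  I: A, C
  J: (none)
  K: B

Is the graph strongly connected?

No

There is no directed path from A to G, so the graph is not strongly connected.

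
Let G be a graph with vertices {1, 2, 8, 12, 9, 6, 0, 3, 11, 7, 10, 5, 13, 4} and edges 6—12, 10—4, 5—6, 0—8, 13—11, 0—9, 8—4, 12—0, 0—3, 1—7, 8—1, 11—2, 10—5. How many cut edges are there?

6

The edges on the cycle 10-5-6-12-0-8-4-10 are not bridges since each lies on that cycle.
But removing 3—0 disconnects 3 from 0; removing 13—11 disconnects 13 from 11; removing 7—1 disconnects 7 from 1; removing 9—0 disconnects 9 from 0 — these are bridges.
In total 6 edges are bridges.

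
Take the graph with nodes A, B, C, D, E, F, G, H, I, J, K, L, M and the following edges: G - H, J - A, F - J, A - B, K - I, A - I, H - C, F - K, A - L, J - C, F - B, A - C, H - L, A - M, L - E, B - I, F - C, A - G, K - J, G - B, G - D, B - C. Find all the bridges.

The edges on the cycle F-K-I-A-J-F are not bridges since each lies on that cycle.
But removing L - E disconnects L from E; removing A - M disconnects A from M; removing D - G disconnects D from G — these are bridges.

A-M, D-G, E-L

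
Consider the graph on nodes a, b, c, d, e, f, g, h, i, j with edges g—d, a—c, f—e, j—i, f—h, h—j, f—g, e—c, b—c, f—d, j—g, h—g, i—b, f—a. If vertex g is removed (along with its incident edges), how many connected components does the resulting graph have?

1

With g gone, the remaining components are: {a, b, c, d, e, f, h, i, j}.
That is 1 component.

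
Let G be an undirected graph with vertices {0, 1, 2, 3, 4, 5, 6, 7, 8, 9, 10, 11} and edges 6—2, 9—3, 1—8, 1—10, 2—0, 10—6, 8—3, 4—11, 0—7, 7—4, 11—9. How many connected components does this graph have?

5 is isolated — a component by itself.
Starting from 0 we can reach 0, 1, 2, 3, 4, 6, 7, 8, 9, 10, 11. That is one component of size 11.
Total: 2 components.

2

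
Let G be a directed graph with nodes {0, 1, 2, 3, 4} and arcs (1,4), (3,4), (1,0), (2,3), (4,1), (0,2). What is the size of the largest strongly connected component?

{0, 1, 2, 3, 4} are all mutually reachable — one SCC of size 5.
The largest has 5 vertices.

5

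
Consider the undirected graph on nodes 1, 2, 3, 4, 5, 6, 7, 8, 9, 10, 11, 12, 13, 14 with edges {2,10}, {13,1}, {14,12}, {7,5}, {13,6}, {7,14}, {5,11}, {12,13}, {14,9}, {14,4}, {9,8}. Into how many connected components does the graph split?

3

3 is isolated — a component by itself.
Starting from 2 we can reach 2, 10. That is one component of size 2.
Starting from 1 we can reach 1, 4, 5, 6, 7, 8, 9, 11, 12, 13, 14. That is one component of size 11.
Total: 3 components.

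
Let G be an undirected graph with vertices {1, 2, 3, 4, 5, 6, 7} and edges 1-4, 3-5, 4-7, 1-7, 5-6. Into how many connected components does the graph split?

2 is isolated — a component by itself.
Starting from 3 we can reach 3, 5, 6. That is one component of size 3.
Starting from 1 we can reach 1, 4, 7. That is one component of size 3.
Total: 3 components.

3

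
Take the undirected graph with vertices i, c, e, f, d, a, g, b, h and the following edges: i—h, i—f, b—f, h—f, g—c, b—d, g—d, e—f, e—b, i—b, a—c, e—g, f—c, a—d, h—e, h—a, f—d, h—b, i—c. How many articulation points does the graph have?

Removing d, for instance, still leaves 1 component. No single vertex removal increases the component count — the graph has no articulation points.

0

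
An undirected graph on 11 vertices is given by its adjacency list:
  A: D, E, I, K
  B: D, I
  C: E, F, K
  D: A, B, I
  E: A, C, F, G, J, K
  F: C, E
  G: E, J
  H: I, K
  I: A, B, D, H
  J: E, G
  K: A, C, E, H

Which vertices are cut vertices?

E

Removing E increases the component count from 1 to 2, so E is a cut vertex.
By contrast removing A leaves 1 component; it is not a cut vertex. No other vertex is a cut vertex either.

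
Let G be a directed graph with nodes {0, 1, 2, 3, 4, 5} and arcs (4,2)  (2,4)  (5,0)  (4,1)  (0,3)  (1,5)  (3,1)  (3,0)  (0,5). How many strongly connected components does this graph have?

{0, 1, 3, 5} are all mutually reachable — one SCC of size 4.
{2, 4} are all mutually reachable — one SCC of size 2.
That gives 2 strongly connected components.

2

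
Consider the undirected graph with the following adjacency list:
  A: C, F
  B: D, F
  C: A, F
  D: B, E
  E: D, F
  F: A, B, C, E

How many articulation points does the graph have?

1

Removing F increases the component count from 1 to 2, so F is a cut vertex.
By contrast removing E leaves 1 component; it is not a cut vertex. No other vertex is a cut vertex either.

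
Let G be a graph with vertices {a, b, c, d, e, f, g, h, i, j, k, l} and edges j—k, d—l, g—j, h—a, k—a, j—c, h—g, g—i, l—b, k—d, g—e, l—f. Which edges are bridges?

b-l, c-j, d-k, d-l, e-g, f-l, g-i

The edges on the cycle h-g-j-k-a-h are not bridges since each lies on that cycle.
But removing c—j disconnects c from j; removing b—l disconnects b from l; removing k—d disconnects k from d; removing g—i disconnects g from i — these are bridges.
In total 7 edges are bridges.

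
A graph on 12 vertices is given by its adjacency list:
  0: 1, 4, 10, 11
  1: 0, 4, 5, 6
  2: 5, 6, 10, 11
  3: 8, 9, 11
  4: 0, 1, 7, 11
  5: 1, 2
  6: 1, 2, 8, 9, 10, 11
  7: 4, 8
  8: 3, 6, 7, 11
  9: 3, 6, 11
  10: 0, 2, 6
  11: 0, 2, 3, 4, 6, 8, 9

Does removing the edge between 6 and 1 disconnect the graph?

No

After removing 6-1, the path 6-11-4-1 still connects them, so the edge is not a bridge.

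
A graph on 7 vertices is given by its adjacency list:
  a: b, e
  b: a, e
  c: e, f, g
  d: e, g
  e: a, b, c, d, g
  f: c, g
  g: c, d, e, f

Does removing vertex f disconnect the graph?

Deleting f leaves 1 component (was 1) (its neighbors c, g remain connected to each other), so f is not a cut vertex.

No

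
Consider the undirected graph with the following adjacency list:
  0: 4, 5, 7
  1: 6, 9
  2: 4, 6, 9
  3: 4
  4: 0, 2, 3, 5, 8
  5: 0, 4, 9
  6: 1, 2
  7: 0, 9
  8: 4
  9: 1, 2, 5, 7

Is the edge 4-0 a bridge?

No

After removing 4-0, the path 4-5-0 still connects them, so the edge is not a bridge.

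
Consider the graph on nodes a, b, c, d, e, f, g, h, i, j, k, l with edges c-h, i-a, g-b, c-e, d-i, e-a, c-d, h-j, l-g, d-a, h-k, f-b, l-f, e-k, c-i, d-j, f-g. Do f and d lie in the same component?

The component containing f is {b, f, g, l}, and d is not in it.

No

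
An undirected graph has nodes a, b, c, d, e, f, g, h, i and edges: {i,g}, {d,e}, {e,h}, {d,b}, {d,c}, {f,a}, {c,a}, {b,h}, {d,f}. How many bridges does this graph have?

The edges on the cycle d-f-a-c-d are not bridges since each lies on that cycle.
But removing g—i disconnects g from i — this is a bridge.

1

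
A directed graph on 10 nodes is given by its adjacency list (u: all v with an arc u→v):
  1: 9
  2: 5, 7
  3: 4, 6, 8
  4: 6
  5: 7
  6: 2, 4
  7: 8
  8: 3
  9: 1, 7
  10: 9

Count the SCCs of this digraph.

{2, 3, 4, 5, 6, 7, 8} are all mutually reachable — one SCC of size 7.
{1, 9} are all mutually reachable — one SCC of size 2.
{10} is an SCC by itself.
That gives 3 strongly connected components.

3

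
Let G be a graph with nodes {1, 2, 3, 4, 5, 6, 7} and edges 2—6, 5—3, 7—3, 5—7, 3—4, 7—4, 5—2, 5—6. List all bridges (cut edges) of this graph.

none

The edges on the cycle 5-2-6-5 are not bridges since each lies on that cycle.
Every edge lies on some cycle, so there are no bridges.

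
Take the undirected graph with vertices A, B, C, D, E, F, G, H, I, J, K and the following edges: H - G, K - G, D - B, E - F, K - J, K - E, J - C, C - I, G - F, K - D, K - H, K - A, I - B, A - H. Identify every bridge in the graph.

none

The edges on the cycle K-J-C-I-B-D-K are not bridges since each lies on that cycle.
Every edge lies on some cycle, so there are no bridges.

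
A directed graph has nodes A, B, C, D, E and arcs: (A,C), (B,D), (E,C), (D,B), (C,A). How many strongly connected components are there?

3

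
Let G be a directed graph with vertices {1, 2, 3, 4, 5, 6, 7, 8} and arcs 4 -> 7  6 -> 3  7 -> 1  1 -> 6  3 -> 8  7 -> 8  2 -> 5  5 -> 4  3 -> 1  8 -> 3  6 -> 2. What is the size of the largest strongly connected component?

{1, 2, 3, 4, 5, 6, 7, 8} are all mutually reachable — one SCC of size 8.
The largest has 8 vertices.

8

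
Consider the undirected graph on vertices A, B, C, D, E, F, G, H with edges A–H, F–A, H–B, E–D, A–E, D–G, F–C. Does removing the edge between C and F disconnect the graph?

Yes

Removing C–F leaves no path between C and F: the component count goes from 1 to 2. So it is a bridge.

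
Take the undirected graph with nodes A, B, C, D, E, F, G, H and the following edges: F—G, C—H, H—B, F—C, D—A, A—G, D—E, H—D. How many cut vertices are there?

Removing D increases the component count from 1 to 2, so D is a cut vertex.
Removing H increases the component count from 1 to 2, so H is a cut vertex.
By contrast removing A leaves 1 component; it is not a cut vertex. No other vertex is a cut vertex either.

2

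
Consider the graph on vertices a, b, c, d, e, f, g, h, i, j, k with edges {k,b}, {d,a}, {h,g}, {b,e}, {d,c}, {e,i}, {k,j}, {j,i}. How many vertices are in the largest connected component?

5

f is isolated — a component by itself.
Starting from g we can reach g, h. That is one component of size 2.
Starting from a we can reach a, c, d. That is one component of size 3.
Starting from b we can reach b, e, i, j, k. That is one component of size 5.
The largest has 5 vertices.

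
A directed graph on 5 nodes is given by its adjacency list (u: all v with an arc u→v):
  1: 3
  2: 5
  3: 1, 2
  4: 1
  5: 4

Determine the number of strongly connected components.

1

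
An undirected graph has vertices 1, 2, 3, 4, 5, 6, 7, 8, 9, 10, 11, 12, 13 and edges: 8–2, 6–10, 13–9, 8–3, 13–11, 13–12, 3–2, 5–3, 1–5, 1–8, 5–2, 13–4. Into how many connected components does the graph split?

4

7 is isolated — a component by itself.
Starting from 6 we can reach 6, 10. That is one component of size 2.
Starting from 1 we can reach 1, 2, 3, 5, 8. That is one component of size 5.
Starting from 4 we can reach 4, 9, 11, 12, 13. That is one component of size 5.
Total: 4 components.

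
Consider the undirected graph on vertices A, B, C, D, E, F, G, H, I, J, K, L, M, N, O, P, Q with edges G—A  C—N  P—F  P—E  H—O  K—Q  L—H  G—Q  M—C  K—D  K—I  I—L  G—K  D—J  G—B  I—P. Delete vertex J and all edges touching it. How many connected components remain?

2

With J gone, the remaining components are: {C, M, N}; {A, B, D, E, F, G, H, I, K, L, O, P, Q}.
That is 2 components.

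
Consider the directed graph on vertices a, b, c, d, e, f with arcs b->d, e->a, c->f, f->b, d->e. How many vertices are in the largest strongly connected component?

{c} is an SCC by itself.
{d} is an SCC by itself.
{f} is an SCC by itself.
{e} is an SCC by itself.
{b} is an SCC by itself.
(and 1 more singleton SCC)
The largest has 1 vertex.

1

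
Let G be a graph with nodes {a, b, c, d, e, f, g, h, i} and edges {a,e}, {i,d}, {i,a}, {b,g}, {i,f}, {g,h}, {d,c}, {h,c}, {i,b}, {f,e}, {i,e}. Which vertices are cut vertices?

i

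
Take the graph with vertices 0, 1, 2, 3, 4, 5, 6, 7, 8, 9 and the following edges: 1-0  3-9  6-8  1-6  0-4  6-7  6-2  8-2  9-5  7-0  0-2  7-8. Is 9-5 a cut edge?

Yes

Removing 9-5 leaves no path between 9 and 5: the component count goes from 2 to 3. So it is a bridge.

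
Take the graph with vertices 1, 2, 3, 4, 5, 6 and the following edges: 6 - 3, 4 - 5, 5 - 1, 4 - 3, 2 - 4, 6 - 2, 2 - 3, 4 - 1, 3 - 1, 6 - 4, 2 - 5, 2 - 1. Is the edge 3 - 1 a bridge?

After removing 3 - 1, the path 3-2-1 still connects them, so the edge is not a bridge.

No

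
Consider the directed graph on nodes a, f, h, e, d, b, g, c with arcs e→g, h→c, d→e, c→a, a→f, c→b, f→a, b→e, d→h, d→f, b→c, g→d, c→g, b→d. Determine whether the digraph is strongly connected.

No

There is no directed path from f to b, so the graph is not strongly connected.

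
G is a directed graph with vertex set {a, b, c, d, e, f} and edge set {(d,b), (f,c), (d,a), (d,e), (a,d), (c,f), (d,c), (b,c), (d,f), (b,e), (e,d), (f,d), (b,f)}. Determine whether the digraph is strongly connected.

From b we can reach every vertex (a, b, c, d, e, f), and every vertex can reach b (a, b, c, d, e, f). So the whole graph is one strongly connected component.

Yes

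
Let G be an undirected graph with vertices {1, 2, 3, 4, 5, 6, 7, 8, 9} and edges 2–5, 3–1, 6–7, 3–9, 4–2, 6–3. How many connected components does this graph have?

8 is isolated — a component by itself.
Starting from 2 we can reach 2, 4, 5. That is one component of size 3.
Starting from 1 we can reach 1, 3, 6, 7, 9. That is one component of size 5.
Total: 3 components.

3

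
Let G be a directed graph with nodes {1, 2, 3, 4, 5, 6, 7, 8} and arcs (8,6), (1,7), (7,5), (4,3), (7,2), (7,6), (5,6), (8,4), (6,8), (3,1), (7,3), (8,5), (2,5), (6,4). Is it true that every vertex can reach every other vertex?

Yes

From 4 we can reach every vertex (1, 2, 3, 4, 5, 6, 7, 8), and every vertex can reach 4 (1, 2, 3, 4, 5, 6, 7, 8). So the whole graph is one strongly connected component.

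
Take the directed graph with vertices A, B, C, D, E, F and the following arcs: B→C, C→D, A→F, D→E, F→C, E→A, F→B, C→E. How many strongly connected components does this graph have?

{A, B, C, D, E, F} are all mutually reachable — one SCC of size 6.
That gives 1 strongly connected component.

1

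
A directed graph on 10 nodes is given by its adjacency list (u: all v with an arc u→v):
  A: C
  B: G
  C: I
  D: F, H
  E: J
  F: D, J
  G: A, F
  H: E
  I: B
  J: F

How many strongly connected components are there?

{D, E, F, H, J} are all mutually reachable — one SCC of size 5.
{A, B, C, G, I} are all mutually reachable — one SCC of size 5.
That gives 2 strongly connected components.

2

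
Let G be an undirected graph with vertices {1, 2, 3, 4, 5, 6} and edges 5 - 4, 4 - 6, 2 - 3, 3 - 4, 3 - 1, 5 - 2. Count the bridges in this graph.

The edges on the cycle 5-2-3-4-5 are not bridges since each lies on that cycle.
But removing 3 - 1 disconnects 3 from 1; removing 4 - 6 disconnects 4 from 6 — these are bridges.
That makes 2 bridges.

2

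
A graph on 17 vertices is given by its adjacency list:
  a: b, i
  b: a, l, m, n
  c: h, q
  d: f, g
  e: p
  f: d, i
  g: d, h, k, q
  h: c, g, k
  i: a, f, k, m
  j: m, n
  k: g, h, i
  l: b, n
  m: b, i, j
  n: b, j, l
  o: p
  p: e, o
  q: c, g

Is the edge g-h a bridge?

No

After removing g-h, the path g-k-h still connects them, so the edge is not a bridge.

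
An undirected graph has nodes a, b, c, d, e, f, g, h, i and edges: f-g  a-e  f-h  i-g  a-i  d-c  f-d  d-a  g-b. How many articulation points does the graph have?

4

Removing a increases the component count from 1 to 2, so a is a cut vertex.
Removing d increases the component count from 1 to 2, so d is a cut vertex.
Removing f increases the component count from 1 to 2, so f is a cut vertex.
Likewise g is a cut vertex.
By contrast removing b leaves 1 component; it is not a cut vertex. No other vertex is a cut vertex either.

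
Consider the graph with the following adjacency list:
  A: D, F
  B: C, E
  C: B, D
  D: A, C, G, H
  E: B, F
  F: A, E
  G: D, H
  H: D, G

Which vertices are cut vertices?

D

Removing D increases the component count from 1 to 2, so D is a cut vertex.
By contrast removing H leaves 1 component; it is not a cut vertex. No other vertex is a cut vertex either.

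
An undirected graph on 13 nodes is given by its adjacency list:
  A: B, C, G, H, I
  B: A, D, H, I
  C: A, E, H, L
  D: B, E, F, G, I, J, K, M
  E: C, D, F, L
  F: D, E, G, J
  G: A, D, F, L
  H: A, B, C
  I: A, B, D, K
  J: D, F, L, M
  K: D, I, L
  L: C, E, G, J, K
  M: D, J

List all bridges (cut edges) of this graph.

none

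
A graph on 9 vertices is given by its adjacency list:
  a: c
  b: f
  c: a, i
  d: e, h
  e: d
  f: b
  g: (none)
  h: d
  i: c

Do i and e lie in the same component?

The component containing i is {a, c, i}, and e is not in it.

No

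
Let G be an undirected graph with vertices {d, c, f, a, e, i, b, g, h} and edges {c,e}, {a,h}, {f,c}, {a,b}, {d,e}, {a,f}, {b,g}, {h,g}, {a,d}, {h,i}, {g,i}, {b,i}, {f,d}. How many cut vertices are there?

Removing a increases the component count from 1 to 2, so a is a cut vertex.
By contrast removing c leaves 1 component; it is not a cut vertex. No other vertex is a cut vertex either.

1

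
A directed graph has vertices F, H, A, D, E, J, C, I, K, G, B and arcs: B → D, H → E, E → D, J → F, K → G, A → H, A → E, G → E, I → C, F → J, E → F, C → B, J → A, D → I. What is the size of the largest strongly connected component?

5

{A, E, F, H, J} are all mutually reachable — one SCC of size 5.
{B, C, D, I} are all mutually reachable — one SCC of size 4.
{G} is an SCC by itself.
{K} is an SCC by itself.
The largest has 5 vertices.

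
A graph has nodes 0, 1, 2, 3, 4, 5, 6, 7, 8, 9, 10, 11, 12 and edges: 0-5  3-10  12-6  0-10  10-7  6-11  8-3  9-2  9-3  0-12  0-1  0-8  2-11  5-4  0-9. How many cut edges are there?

The edges on the cycle 0-9-3-8-0 are not bridges since each lies on that cycle.
But removing 5-0 disconnects 5 from 0; removing 4-5 disconnects 4 from 5; removing 10-7 disconnects 10 from 7; removing 1-0 disconnects 1 from 0 — these are bridges.
That makes 4 bridges.

4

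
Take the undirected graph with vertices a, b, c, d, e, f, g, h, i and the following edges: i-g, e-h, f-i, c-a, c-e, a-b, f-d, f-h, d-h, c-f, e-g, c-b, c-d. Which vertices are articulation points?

c

Removing c increases the component count from 1 to 2, so c is a cut vertex.
By contrast removing d leaves 1 component; it is not a cut vertex. No other vertex is a cut vertex either.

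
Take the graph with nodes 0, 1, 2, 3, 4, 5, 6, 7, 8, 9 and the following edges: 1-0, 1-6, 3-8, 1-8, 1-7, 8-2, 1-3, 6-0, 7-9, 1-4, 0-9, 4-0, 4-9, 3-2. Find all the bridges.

none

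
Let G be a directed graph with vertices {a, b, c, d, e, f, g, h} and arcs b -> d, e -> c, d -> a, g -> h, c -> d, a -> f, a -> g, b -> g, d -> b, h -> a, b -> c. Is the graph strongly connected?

There is no directed path from f to e, so the graph is not strongly connected.

No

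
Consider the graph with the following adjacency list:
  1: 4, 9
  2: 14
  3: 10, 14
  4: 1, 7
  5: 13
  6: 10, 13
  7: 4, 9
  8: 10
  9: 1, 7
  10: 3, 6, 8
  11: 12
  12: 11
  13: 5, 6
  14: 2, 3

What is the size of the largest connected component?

8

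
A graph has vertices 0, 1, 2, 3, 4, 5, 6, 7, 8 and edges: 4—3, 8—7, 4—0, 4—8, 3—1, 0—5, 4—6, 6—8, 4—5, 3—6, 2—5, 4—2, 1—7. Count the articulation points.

1

Removing 4 increases the component count from 1 to 2, so 4 is a cut vertex.
By contrast removing 7 leaves 1 component; it is not a cut vertex. No other vertex is a cut vertex either.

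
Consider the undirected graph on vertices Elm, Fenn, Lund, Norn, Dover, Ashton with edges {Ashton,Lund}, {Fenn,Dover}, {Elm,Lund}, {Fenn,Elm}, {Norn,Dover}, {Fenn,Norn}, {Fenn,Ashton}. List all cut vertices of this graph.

Removing Fenn increases the component count from 1 to 2, so Fenn is a cut vertex.
By contrast removing Elm leaves 1 component; it is not a cut vertex. No other vertex is a cut vertex either.

Fenn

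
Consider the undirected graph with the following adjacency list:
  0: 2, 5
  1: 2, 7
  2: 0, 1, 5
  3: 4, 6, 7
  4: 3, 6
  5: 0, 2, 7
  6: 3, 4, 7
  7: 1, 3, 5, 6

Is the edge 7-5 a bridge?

After removing 7-5, the path 7-1-2-5 still connects them, so the edge is not a bridge.

No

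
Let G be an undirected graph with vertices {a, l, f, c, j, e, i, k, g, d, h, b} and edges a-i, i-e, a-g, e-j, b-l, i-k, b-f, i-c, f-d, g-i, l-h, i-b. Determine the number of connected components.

1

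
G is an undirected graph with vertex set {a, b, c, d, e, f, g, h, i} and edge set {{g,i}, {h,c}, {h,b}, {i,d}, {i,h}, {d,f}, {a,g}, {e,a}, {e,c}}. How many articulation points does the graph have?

3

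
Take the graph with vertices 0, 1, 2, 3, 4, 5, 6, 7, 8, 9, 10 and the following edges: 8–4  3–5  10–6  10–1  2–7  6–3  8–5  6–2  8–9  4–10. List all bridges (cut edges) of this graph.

The edges on the cycle 8-4-10-6-3-5-8 are not bridges since each lies on that cycle.
But removing 8–9 disconnects 8 from 9; removing 1–10 disconnects 1 from 10; removing 6–2 disconnects 6 from 2; removing 7–2 disconnects 7 from 2 — these are bridges.

1-10, 2-6, 2-7, 8-9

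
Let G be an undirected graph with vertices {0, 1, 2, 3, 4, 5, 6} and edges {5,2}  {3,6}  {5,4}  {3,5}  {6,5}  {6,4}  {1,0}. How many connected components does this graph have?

Starting from 0 we can reach 0, 1. That is one component of size 2.
Starting from 2 we can reach 2, 3, 4, 5, 6. That is one component of size 5.
Total: 2 components.

2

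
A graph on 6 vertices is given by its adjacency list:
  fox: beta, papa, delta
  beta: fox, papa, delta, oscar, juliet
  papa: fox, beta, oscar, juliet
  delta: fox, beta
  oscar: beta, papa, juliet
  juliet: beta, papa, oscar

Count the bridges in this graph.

0

The edges on the cycle papa-oscar-juliet-papa are not bridges since each lies on that cycle.
Every edge lies on some cycle, so there are no bridges.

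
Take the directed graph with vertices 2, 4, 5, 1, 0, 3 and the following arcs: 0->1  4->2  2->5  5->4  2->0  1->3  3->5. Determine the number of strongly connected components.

1

{0, 1, 2, 3, 4, 5} are all mutually reachable — one SCC of size 6.
That gives 1 strongly connected component.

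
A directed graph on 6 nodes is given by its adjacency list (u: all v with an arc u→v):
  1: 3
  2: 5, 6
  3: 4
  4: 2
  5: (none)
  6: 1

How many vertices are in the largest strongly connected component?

5

{1, 2, 3, 4, 6} are all mutually reachable — one SCC of size 5.
{5} is an SCC by itself.
The largest has 5 vertices.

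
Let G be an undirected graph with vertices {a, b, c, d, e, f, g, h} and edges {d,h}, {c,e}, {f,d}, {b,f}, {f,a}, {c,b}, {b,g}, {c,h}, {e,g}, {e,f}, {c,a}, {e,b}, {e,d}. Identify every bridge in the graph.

The edges on the cycle e-b-g-e are not bridges since each lies on that cycle.
Every edge lies on some cycle, so there are no bridges.

none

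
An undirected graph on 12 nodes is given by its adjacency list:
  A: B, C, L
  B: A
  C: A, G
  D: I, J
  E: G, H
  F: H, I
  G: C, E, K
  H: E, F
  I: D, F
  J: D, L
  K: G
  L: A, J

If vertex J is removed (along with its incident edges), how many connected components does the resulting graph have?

With J gone, the remaining components are: {A, B, C, D, E, F, G, H, I, K, L}.
That is 1 component.

1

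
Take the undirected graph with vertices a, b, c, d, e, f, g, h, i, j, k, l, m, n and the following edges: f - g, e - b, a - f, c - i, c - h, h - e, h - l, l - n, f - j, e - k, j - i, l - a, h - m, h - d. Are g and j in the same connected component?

From g we can reach a, b, c, d, e, f, g, h, i, j, k, l, m, n, which includes j.

Yes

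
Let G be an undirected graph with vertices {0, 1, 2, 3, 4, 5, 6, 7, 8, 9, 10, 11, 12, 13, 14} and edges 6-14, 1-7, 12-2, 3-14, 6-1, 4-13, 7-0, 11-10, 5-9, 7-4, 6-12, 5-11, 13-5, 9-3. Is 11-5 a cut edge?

Removing 11-5 leaves no path between 11 and 5: the component count goes from 2 to 3. So it is a bridge.

Yes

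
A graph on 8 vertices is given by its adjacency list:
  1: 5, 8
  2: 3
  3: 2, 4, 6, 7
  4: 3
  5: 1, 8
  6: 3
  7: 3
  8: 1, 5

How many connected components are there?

2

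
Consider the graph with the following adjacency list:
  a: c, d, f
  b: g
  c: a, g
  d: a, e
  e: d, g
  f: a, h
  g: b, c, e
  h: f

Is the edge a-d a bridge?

No

After removing a-d, the path a-c-g-e-d still connects them, so the edge is not a bridge.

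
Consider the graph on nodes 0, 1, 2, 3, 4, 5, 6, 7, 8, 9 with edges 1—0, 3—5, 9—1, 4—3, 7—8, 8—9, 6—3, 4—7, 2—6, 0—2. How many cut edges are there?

1

The edges on the cycle 4-7-8-9-1-0-2-6-3-4 are not bridges since each lies on that cycle.
But removing 3—5 disconnects 3 from 5 — this is a bridge.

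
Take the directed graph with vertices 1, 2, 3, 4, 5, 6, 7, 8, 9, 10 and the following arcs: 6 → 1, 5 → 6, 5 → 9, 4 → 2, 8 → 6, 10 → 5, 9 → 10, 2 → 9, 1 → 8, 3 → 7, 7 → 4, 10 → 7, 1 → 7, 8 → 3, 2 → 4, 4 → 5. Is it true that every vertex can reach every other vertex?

Yes

From 5 we can reach every vertex (1, 2, 3, 4, 5, 6, 7, 8, 9, 10), and every vertex can reach 5 (1, 2, 3, 4, 5, 6, 7, 8, 9, 10). So the whole graph is one strongly connected component.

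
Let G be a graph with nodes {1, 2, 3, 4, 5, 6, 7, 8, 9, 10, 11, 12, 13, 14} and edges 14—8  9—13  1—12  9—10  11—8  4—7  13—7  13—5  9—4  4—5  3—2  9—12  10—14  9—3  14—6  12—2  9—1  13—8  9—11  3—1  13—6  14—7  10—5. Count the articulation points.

1

Removing 9 increases the component count from 1 to 2, so 9 is a cut vertex.
By contrast removing 13 leaves 1 component; it is not a cut vertex. No other vertex is a cut vertex either.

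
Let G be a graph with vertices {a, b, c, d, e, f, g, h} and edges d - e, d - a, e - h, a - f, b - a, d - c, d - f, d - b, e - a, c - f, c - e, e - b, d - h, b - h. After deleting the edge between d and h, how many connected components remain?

d and h are still connected via d-e-h, so the component count stays at 2.

2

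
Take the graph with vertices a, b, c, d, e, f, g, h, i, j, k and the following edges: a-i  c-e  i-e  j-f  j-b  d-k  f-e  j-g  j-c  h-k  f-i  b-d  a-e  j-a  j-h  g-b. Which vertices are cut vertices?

j

Removing j increases the component count from 1 to 2, so j is a cut vertex.
By contrast removing g leaves 1 component; it is not a cut vertex. No other vertex is a cut vertex either.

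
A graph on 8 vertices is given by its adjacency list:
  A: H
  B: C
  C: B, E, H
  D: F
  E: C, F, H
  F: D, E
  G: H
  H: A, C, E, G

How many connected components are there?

Starting from A we can reach A, B, C, D, E, F, G, H. That is one component of size 8.
Total: 1 component.

1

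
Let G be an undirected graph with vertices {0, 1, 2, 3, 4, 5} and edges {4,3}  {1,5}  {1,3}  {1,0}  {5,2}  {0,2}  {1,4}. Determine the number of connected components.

1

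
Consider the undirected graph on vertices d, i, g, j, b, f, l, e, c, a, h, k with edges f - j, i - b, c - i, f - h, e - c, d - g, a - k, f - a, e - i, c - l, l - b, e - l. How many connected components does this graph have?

3

Starting from d we can reach d, g. That is one component of size 2.
Starting from b we can reach b, c, e, i, l. That is one component of size 5.
Starting from a we can reach a, f, h, j, k. That is one component of size 5.
Total: 3 components.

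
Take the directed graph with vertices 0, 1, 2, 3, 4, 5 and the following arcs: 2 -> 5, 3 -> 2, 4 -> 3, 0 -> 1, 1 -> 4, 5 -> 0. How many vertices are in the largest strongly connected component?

{0, 1, 2, 3, 4, 5} are all mutually reachable — one SCC of size 6.
The largest has 6 vertices.

6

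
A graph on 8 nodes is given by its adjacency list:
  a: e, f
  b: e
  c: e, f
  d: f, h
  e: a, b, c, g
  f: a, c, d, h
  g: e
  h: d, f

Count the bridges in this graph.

2

The edges on the cycle f-h-d-f are not bridges since each lies on that cycle.
But removing g-e disconnects g from e; removing b-e disconnects b from e — these are bridges.
That makes 2 bridges.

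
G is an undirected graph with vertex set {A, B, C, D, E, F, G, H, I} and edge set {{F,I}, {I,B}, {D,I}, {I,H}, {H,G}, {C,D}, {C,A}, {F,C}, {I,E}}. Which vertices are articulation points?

C, H, I

Removing C increases the component count from 1 to 2, so C is a cut vertex.
Removing H increases the component count from 1 to 2, so H is a cut vertex.
Removing I increases the component count from 1 to 4, so I is a cut vertex.
By contrast removing B leaves 1 component; it is not a cut vertex. No other vertex is a cut vertex either.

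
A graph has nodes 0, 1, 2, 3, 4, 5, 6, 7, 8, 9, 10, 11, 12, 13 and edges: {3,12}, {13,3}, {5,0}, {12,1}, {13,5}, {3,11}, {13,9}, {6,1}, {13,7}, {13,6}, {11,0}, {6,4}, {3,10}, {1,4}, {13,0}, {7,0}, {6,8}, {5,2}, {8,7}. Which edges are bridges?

10-3, 13-9, 2-5

The edges on the cycle 13-3-11-0-5-13 are not bridges since each lies on that cycle.
But removing 10—3 disconnects 10 from 3; removing 13—9 disconnects 13 from 9; removing 5—2 disconnects 5 from 2 — these are bridges.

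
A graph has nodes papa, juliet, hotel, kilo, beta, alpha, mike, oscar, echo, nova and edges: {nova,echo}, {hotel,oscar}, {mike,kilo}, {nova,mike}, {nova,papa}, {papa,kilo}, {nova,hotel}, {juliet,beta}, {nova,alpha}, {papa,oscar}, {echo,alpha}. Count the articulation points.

1

Removing nova increases the component count from 2 to 3, so nova is a cut vertex.
By contrast removing juliet leaves 2 components; it is not a cut vertex. No other vertex is a cut vertex either.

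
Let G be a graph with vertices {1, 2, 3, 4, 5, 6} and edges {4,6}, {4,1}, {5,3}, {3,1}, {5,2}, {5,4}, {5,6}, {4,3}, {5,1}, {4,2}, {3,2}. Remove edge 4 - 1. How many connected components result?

4 and 1 are still connected via 4-5-1, so the component count stays at 1.

1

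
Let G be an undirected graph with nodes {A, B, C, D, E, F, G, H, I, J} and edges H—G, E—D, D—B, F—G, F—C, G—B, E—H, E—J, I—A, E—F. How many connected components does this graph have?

2

Starting from A we can reach A, I. That is one component of size 2.
Starting from B we can reach B, C, D, E, F, G, H, J. That is one component of size 8.
Total: 2 components.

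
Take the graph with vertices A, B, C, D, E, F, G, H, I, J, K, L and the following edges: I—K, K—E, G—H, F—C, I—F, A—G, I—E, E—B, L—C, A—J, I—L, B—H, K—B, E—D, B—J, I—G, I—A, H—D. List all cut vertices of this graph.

Removing I increases the component count from 1 to 2, so I is a cut vertex.
By contrast removing J leaves 1 component; it is not a cut vertex. No other vertex is a cut vertex either.

I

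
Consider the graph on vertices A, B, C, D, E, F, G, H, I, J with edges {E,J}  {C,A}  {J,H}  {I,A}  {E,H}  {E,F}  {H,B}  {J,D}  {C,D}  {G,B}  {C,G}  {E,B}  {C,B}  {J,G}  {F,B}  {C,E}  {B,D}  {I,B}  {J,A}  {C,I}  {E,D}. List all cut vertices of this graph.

none

Removing F, for instance, still leaves 1 component. No single vertex removal increases the component count — the graph has no articulation points.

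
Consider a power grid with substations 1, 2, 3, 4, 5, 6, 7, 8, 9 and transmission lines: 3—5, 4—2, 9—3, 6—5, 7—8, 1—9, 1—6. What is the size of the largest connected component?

5

Starting from 7 we can reach 7, 8. That is one component of size 2.
Starting from 2 we can reach 2, 4. That is one component of size 2.
Starting from 1 we can reach 1, 3, 5, 6, 9. That is one component of size 5.
The largest has 5 vertices.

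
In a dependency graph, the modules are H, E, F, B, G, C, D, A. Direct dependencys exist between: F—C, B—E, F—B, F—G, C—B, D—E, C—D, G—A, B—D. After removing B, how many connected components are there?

2

With B gone, the remaining components are: {H}; {A, C, D, E, F, G}.
That is 2 components.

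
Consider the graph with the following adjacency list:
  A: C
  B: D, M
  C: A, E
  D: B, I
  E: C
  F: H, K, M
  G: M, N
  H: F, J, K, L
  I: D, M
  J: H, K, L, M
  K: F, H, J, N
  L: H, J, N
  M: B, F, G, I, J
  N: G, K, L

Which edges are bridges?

A-C, C-E

The edges on the cycle M-I-D-B-M are not bridges since each lies on that cycle.
But removing C-E disconnects C from E; removing A-C disconnects A from C — these are bridges.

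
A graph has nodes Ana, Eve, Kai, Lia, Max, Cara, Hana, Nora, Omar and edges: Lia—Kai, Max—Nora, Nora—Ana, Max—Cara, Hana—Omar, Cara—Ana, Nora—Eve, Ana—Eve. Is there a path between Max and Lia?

The component containing Max is {Ana, Eve, Max, Cara, Nora}, and Lia is not in it.

No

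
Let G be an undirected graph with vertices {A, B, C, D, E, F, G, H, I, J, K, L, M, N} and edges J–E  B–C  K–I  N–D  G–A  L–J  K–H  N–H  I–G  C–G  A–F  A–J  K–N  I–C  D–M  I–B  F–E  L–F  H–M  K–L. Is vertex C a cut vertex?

No

Deleting C leaves 1 component (was 1) (its neighbors B, G, I remain connected to each other), so C is not a cut vertex.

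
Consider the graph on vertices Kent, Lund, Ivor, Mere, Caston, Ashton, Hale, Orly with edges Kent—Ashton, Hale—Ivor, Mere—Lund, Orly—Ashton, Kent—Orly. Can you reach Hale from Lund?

No

The component containing Lund is {Lund, Mere}, and Hale is not in it.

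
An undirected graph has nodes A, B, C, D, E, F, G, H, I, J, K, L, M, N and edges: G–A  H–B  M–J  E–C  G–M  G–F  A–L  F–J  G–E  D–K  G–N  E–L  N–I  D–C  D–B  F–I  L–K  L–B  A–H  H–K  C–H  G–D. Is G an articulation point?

Yes

Deleting G raises the number of components from 1 to 2, so G is a cut vertex.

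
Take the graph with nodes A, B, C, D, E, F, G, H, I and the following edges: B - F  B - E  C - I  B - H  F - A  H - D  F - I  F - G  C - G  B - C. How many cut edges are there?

The edges on the cycle B-F-G-C-B are not bridges since each lies on that cycle.
But removing B - H disconnects B from H; removing H - D disconnects H from D; removing A - F disconnects A from F; removing B - E disconnects B from E — these are bridges.
That makes 4 bridges.

4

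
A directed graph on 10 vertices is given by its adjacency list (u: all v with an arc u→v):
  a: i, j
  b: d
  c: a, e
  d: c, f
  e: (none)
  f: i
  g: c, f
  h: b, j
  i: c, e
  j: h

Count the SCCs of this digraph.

3

{a, b, c, d, f, h, i, j} are all mutually reachable — one SCC of size 8.
{e} is an SCC by itself.
{g} is an SCC by itself.
That gives 3 strongly connected components.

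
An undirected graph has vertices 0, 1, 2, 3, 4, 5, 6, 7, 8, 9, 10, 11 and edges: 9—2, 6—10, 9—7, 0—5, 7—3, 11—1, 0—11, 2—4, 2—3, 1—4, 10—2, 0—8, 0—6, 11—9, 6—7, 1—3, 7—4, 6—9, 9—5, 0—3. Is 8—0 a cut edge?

Yes

Removing 8—0 leaves no path between 8 and 0: the component count goes from 1 to 2. So it is a bridge.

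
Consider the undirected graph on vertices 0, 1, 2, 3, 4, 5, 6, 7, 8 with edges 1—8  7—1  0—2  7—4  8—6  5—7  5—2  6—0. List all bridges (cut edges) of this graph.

4-7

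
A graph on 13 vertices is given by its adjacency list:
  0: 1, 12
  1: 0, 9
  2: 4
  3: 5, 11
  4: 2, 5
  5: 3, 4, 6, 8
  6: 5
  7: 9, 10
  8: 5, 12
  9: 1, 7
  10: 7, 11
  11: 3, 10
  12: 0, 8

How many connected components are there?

1

Starting from 0 we can reach 0, 1, 2, 3, 4, 5, 6, 7, 8, 9, 10, 11, 12. That is one component of size 13.
Total: 1 component.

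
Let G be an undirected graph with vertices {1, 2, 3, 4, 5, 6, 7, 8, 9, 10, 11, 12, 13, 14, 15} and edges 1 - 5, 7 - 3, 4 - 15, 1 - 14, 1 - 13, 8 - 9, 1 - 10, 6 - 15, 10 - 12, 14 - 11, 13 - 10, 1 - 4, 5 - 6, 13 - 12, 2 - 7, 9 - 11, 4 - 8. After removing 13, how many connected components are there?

2

With 13 gone, the remaining components are: {2, 3, 7}; {1, 4, 5, 6, 8, 9, 10, 11, 12, 14, 15}.
That is 2 components.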